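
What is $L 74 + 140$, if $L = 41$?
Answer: $3174$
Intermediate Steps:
$L 74 + 140 = 41 \cdot 74 + 140 = 3034 + 140 = 3174$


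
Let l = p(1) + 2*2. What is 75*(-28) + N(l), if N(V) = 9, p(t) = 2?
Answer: -2091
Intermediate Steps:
l = 6 (l = 2 + 2*2 = 2 + 4 = 6)
75*(-28) + N(l) = 75*(-28) + 9 = -2100 + 9 = -2091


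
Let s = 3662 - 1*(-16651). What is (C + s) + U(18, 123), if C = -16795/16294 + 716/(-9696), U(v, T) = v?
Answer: 401481442715/19748328 ≈ 20330.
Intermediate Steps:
s = 20313 (s = 3662 + 16651 = 20313)
C = -21813853/19748328 (C = -16795*1/16294 + 716*(-1/9696) = -16795/16294 - 179/2424 = -21813853/19748328 ≈ -1.1046)
(C + s) + U(18, 123) = (-21813853/19748328 + 20313) + 18 = 401125972811/19748328 + 18 = 401481442715/19748328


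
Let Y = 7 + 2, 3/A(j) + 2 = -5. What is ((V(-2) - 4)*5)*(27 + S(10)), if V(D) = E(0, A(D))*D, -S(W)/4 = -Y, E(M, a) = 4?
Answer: -3780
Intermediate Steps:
A(j) = -3/7 (A(j) = 3/(-2 - 5) = 3/(-7) = 3*(-⅐) = -3/7)
Y = 9
S(W) = 36 (S(W) = -(-4)*9 = -4*(-9) = 36)
V(D) = 4*D
((V(-2) - 4)*5)*(27 + S(10)) = ((4*(-2) - 4)*5)*(27 + 36) = ((-8 - 4)*5)*63 = -12*5*63 = -60*63 = -3780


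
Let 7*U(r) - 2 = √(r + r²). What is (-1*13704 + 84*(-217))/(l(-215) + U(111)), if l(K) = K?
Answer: 111985524/748859 + 298032*√777/748859 ≈ 160.64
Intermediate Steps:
U(r) = 2/7 + √(r + r²)/7
(-1*13704 + 84*(-217))/(l(-215) + U(111)) = (-1*13704 + 84*(-217))/(-215 + (2/7 + √(111*(1 + 111))/7)) = (-13704 - 18228)/(-215 + (2/7 + √(111*112)/7)) = -31932/(-215 + (2/7 + √12432/7)) = -31932/(-215 + (2/7 + (4*√777)/7)) = -31932/(-215 + (2/7 + 4*√777/7)) = -31932/(-1503/7 + 4*√777/7)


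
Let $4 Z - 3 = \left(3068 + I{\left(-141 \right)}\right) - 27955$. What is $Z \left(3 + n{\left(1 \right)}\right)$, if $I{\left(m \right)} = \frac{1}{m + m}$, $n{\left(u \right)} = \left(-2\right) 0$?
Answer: $- \frac{7017289}{376} \approx -18663.0$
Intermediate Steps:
$n{\left(u \right)} = 0$
$I{\left(m \right)} = \frac{1}{2 m}$
$Z = - \frac{7017289}{1128}$ ($Z = \frac{3}{4} + \frac{\left(3068 + \frac{1}{2 \left(-141\right)}\right) - 27955}{4} = \frac{3}{4} + \frac{\left(3068 + \frac{1}{2} \left(- \frac{1}{141}\right)\right) - 27955}{4} = \frac{3}{4} + \frac{\left(3068 - \frac{1}{282}\right) - 27955}{4} = \frac{3}{4} + \frac{\frac{865175}{282} - 27955}{4} = \frac{3}{4} + \frac{1}{4} \left(- \frac{7018135}{282}\right) = \frac{3}{4} - \frac{7018135}{1128} = - \frac{7017289}{1128} \approx -6221.0$)
$Z \left(3 + n{\left(1 \right)}\right) = - \frac{7017289 \left(3 + 0\right)}{1128} = \left(- \frac{7017289}{1128}\right) 3 = - \frac{7017289}{376}$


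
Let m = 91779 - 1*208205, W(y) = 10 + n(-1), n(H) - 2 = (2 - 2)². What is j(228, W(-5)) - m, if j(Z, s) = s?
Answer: 116438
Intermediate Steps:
n(H) = 2 (n(H) = 2 + (2 - 2)² = 2 + 0² = 2 + 0 = 2)
W(y) = 12 (W(y) = 10 + 2 = 12)
m = -116426 (m = 91779 - 208205 = -116426)
j(228, W(-5)) - m = 12 - 1*(-116426) = 12 + 116426 = 116438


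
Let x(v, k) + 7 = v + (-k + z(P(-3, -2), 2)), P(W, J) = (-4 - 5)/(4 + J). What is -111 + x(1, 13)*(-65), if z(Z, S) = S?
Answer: 994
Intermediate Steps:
P(W, J) = -9/(4 + J)
x(v, k) = -5 + v - k (x(v, k) = -7 + (v + (-k + 2)) = -7 + (v + (2 - k)) = -7 + (2 + v - k) = -5 + v - k)
-111 + x(1, 13)*(-65) = -111 + (-5 + 1 - 1*13)*(-65) = -111 + (-5 + 1 - 13)*(-65) = -111 - 17*(-65) = -111 + 1105 = 994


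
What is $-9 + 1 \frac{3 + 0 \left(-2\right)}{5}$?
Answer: $- \frac{42}{5} \approx -8.4$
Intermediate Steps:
$-9 + 1 \frac{3 + 0 \left(-2\right)}{5} = -9 + 1 \left(3 + 0\right) \frac{1}{5} = -9 + 1 \cdot 3 \cdot \frac{1}{5} = -9 + 1 \cdot \frac{3}{5} = -9 + \frac{3}{5} = - \frac{42}{5}$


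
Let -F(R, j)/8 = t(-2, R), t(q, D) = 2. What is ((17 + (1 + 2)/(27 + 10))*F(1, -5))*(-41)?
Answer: 414592/37 ≈ 11205.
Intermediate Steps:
F(R, j) = -16 (F(R, j) = -8*2 = -16)
((17 + (1 + 2)/(27 + 10))*F(1, -5))*(-41) = ((17 + (1 + 2)/(27 + 10))*(-16))*(-41) = ((17 + 3/37)*(-16))*(-41) = ((632/37)*(-16))*(-41) = -10112/37*(-41) = 414592/37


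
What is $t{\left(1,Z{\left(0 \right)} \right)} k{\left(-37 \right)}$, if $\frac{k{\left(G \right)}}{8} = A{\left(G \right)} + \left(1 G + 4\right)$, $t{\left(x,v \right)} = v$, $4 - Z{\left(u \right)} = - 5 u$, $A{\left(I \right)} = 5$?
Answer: $-896$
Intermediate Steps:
$Z{\left(u \right)} = 4 + 5 u$ ($Z{\left(u \right)} = 4 - - 5 u = 4 + 5 u$)
$k{\left(G \right)} = 72 + 8 G$ ($k{\left(G \right)} = 8 \left(5 + \left(1 G + 4\right)\right) = 8 \left(5 + \left(G + 4\right)\right) = 8 \left(5 + \left(4 + G\right)\right) = 8 \left(9 + G\right) = 72 + 8 G$)
$t{\left(1,Z{\left(0 \right)} \right)} k{\left(-37 \right)} = \left(4 + 5 \cdot 0\right) \left(72 + 8 \left(-37\right)\right) = \left(4 + 0\right) \left(72 - 296\right) = 4 \left(-224\right) = -896$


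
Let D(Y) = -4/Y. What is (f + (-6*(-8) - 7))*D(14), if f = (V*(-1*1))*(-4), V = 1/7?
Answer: -582/49 ≈ -11.878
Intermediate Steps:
V = 1/7 ≈ 0.14286
f = 4/7 (f = ((-1*1)/7)*(-4) = ((1/7)*(-1))*(-4) = -1/7*(-4) = 4/7 ≈ 0.57143)
(f + (-6*(-8) - 7))*D(14) = (4/7 + (-6*(-8) - 7))*(-4/14) = (4/7 + (48 - 7))*(-4*1/14) = (4/7 + 41)*(-2/7) = (291/7)*(-2/7) = -582/49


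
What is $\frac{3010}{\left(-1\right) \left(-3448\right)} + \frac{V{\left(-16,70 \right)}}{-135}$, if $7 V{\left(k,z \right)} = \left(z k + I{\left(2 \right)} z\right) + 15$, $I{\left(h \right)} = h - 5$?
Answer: $\frac{737857}{325836} \approx 2.2645$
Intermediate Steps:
$I{\left(h \right)} = -5 + h$ ($I{\left(h \right)} = h - 5 = -5 + h$)
$V{\left(k,z \right)} = \frac{15}{7} - \frac{3 z}{7} + \frac{k z}{7}$ ($V{\left(k,z \right)} = \frac{\left(z k + \left(-5 + 2\right) z\right) + 15}{7} = \frac{\left(k z - 3 z\right) + 15}{7} = \frac{\left(- 3 z + k z\right) + 15}{7} = \frac{15 - 3 z + k z}{7} = \frac{15}{7} - \frac{3 z}{7} + \frac{k z}{7}$)
$\frac{3010}{\left(-1\right) \left(-3448\right)} + \frac{V{\left(-16,70 \right)}}{-135} = \frac{3010}{\left(-1\right) \left(-3448\right)} + \frac{\frac{15}{7} - 30 + \frac{1}{7} \left(-16\right) 70}{-135} = \frac{3010}{3448} + \left(\frac{15}{7} - 30 - 160\right) \left(- \frac{1}{135}\right) = 3010 \cdot \frac{1}{3448} - - \frac{263}{189} = \frac{1505}{1724} + \frac{263}{189} = \frac{737857}{325836}$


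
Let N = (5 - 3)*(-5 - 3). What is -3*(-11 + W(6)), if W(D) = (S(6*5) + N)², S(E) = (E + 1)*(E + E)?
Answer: -10200975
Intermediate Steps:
N = -16 (N = 2*(-8) = -16)
S(E) = 2*E*(1 + E) (S(E) = (1 + E)*(2*E) = 2*E*(1 + E))
W(D) = 3400336 (W(D) = (2*(6*5)*(1 + 6*5) - 16)² = (2*30*(1 + 30) - 16)² = (2*30*31 - 16)² = (1860 - 16)² = 1844² = 3400336)
-3*(-11 + W(6)) = -3*(-11 + 3400336) = -3*3400325 = -10200975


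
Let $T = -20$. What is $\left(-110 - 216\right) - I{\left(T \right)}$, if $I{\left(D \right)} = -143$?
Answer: $-183$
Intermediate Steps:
$\left(-110 - 216\right) - I{\left(T \right)} = \left(-110 - 216\right) - -143 = \left(-110 - 216\right) + 143 = -326 + 143 = -183$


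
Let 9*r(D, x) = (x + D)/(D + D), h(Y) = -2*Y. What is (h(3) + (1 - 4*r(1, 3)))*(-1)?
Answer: 53/9 ≈ 5.8889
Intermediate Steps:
r(D, x) = (D + x)/(18*D) (r(D, x) = ((x + D)/(D + D))/9 = ((D + x)/((2*D)))/9 = ((D + x)*(1/(2*D)))/9 = ((D + x)/(2*D))/9 = (D + x)/(18*D))
(h(3) + (1 - 4*r(1, 3)))*(-1) = (-2*3 + (1 - 2*(1 + 3)/(9*1)))*(-1) = (-6 + (1 - 2*4/9))*(-1) = (-6 + (1 - 4*2/9))*(-1) = (-6 + (1 - 8/9))*(-1) = (-6 + ⅑)*(-1) = -53/9*(-1) = 53/9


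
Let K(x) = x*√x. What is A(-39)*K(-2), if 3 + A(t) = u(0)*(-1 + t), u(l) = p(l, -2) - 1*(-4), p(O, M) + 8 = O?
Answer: -314*I*√2 ≈ -444.06*I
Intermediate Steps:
K(x) = x^(3/2)
p(O, M) = -8 + O
u(l) = -4 + l (u(l) = (-8 + l) - 1*(-4) = (-8 + l) + 4 = -4 + l)
A(t) = 1 - 4*t (A(t) = -3 + (-4 + 0)*(-1 + t) = -3 - 4*(-1 + t) = -3 + (4 - 4*t) = 1 - 4*t)
A(-39)*K(-2) = (1 - 4*(-39))*(-2)^(3/2) = (1 + 156)*(-2*I*√2) = 157*(-2*I*√2) = -314*I*√2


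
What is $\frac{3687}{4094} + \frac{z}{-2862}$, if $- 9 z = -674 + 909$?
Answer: $\frac{23982959}{26363313} \approx 0.90971$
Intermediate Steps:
$z = - \frac{235}{9}$ ($z = - \frac{-674 + 909}{9} = \left(- \frac{1}{9}\right) 235 = - \frac{235}{9} \approx -26.111$)
$\frac{3687}{4094} + \frac{z}{-2862} = \frac{3687}{4094} - \frac{235}{9 \left(-2862\right)} = 3687 \cdot \frac{1}{4094} - - \frac{235}{25758} = \frac{3687}{4094} + \frac{235}{25758} = \frac{23982959}{26363313}$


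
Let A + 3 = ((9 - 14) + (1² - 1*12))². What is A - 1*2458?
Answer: -2205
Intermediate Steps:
A = 253 (A = -3 + ((9 - 14) + (1² - 1*12))² = -3 + (-5 + (1 - 12))² = -3 + (-5 - 11)² = -3 + (-16)² = -3 + 256 = 253)
A - 1*2458 = 253 - 1*2458 = 253 - 2458 = -2205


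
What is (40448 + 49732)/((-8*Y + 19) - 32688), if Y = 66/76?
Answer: -1713420/620843 ≈ -2.7598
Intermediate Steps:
Y = 33/38 (Y = 66*(1/76) = 33/38 ≈ 0.86842)
(40448 + 49732)/((-8*Y + 19) - 32688) = (40448 + 49732)/((-8*33/38 + 19) - 32688) = 90180/((-132/19 + 19) - 32688) = 90180/(229/19 - 32688) = 90180/(-620843/19) = 90180*(-19/620843) = -1713420/620843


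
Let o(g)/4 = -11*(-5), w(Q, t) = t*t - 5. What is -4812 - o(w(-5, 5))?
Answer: -5032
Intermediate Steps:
w(Q, t) = -5 + t² (w(Q, t) = t² - 5 = -5 + t²)
o(g) = 220 (o(g) = 4*(-11*(-5)) = 4*55 = 220)
-4812 - o(w(-5, 5)) = -4812 - 1*220 = -4812 - 220 = -5032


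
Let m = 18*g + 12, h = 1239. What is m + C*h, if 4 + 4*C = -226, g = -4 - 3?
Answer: -142713/2 ≈ -71357.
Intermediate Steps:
g = -7
m = -114 (m = 18*(-7) + 12 = -126 + 12 = -114)
C = -115/2 (C = -1 + (1/4)*(-226) = -1 - 113/2 = -115/2 ≈ -57.500)
m + C*h = -114 - 115/2*1239 = -114 - 142485/2 = -142713/2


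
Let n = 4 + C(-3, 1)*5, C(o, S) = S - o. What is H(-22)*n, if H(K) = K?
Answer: -528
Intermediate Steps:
n = 24 (n = 4 + (1 - 1*(-3))*5 = 4 + (1 + 3)*5 = 4 + 4*5 = 4 + 20 = 24)
H(-22)*n = -22*24 = -528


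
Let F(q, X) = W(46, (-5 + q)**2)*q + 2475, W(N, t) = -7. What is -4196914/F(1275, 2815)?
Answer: 2098457/3225 ≈ 650.68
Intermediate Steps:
F(q, X) = 2475 - 7*q (F(q, X) = -7*q + 2475 = 2475 - 7*q)
-4196914/F(1275, 2815) = -4196914/(2475 - 7*1275) = -4196914/(2475 - 8925) = -4196914/(-6450) = -4196914*(-1/6450) = 2098457/3225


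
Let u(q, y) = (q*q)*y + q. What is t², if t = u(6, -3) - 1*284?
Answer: 148996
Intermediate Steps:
u(q, y) = q + y*q² (u(q, y) = q²*y + q = y*q² + q = q + y*q²)
t = -386 (t = 6*(1 + 6*(-3)) - 1*284 = 6*(1 - 18) - 284 = 6*(-17) - 284 = -102 - 284 = -386)
t² = (-386)² = 148996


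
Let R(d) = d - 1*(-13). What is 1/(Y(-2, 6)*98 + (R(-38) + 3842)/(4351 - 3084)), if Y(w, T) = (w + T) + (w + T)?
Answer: 1267/997145 ≈ 0.0012706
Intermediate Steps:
Y(w, T) = 2*T + 2*w (Y(w, T) = (T + w) + (T + w) = 2*T + 2*w)
R(d) = 13 + d (R(d) = d + 13 = 13 + d)
1/(Y(-2, 6)*98 + (R(-38) + 3842)/(4351 - 3084)) = 1/((2*6 + 2*(-2))*98 + ((13 - 38) + 3842)/(4351 - 3084)) = 1/((12 - 4)*98 + (-25 + 3842)/1267) = 1/(8*98 + 3817*(1/1267)) = 1/(784 + 3817/1267) = 1/(997145/1267) = 1267/997145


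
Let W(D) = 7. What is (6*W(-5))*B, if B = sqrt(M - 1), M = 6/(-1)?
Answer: 42*I*sqrt(7) ≈ 111.12*I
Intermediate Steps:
M = -6 (M = 6*(-1) = -6)
B = I*sqrt(7) (B = sqrt(-6 - 1) = sqrt(-7) = I*sqrt(7) ≈ 2.6458*I)
(6*W(-5))*B = (6*7)*(I*sqrt(7)) = 42*(I*sqrt(7)) = 42*I*sqrt(7)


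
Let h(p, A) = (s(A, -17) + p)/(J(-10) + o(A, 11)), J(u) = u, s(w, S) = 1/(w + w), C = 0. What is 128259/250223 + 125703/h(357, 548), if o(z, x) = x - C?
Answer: 34523529102531/97905503879 ≈ 352.62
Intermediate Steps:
o(z, x) = x (o(z, x) = x - 1*0 = x + 0 = x)
s(w, S) = 1/(2*w)
h(p, A) = p + 1/(2*A) (h(p, A) = (1/(2*A) + p)/(-10 + 11) = (p + 1/(2*A))/1 = (p + 1/(2*A))*1 = p + 1/(2*A))
128259/250223 + 125703/h(357, 548) = 128259/250223 + 125703/(357 + (½)/548) = 128259*(1/250223) + 125703/(357 + (½)*(1/548)) = 128259/250223 + 125703/(357 + 1/1096) = 128259/250223 + 125703/(391273/1096) = 128259/250223 + 125703*(1096/391273) = 128259/250223 + 137770488/391273 = 34523529102531/97905503879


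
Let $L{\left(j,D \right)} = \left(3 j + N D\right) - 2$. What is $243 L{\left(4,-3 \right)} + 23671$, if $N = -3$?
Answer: $28288$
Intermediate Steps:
$L{\left(j,D \right)} = -2 - 3 D + 3 j$ ($L{\left(j,D \right)} = \left(3 j - 3 D\right) - 2 = \left(- 3 D + 3 j\right) - 2 = -2 - 3 D + 3 j$)
$243 L{\left(4,-3 \right)} + 23671 = 243 \left(-2 - -9 + 3 \cdot 4\right) + 23671 = 243 \left(-2 + 9 + 12\right) + 23671 = 243 \cdot 19 + 23671 = 4617 + 23671 = 28288$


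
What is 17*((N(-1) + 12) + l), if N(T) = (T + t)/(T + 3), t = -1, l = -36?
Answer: -425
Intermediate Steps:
N(T) = (-1 + T)/(3 + T) (N(T) = (T - 1)/(T + 3) = (-1 + T)/(3 + T))
17*((N(-1) + 12) + l) = 17*(((-1 - 1)/(3 - 1) + 12) - 36) = 17*((-2/2 + 12) - 36) = 17*(((½)*(-2) + 12) - 36) = 17*((-1 + 12) - 36) = 17*(11 - 36) = 17*(-25) = -425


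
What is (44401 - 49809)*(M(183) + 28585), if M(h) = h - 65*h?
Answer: -91249184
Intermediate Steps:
M(h) = -64*h
(44401 - 49809)*(M(183) + 28585) = (44401 - 49809)*(-64*183 + 28585) = -5408*(-11712 + 28585) = -5408*16873 = -91249184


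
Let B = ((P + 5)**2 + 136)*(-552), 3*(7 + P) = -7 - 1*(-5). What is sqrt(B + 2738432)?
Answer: 8*sqrt(373983)/3 ≈ 1630.8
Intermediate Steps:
P = -23/3 (P = -7 + (-7 - 1*(-5))/3 = -7 + (-7 + 5)/3 = -7 + (1/3)*(-2) = -7 - 2/3 = -23/3 ≈ -7.6667)
B = -236992/3 (B = ((-23/3 + 5)**2 + 136)*(-552) = ((-8/3)**2 + 136)*(-552) = (64/9 + 136)*(-552) = (1288/9)*(-552) = -236992/3 ≈ -78997.)
sqrt(B + 2738432) = sqrt(-236992/3 + 2738432) = sqrt(7978304/3) = 8*sqrt(373983)/3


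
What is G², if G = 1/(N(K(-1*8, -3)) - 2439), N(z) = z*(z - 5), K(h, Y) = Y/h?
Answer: 4096/24400626849 ≈ 1.6786e-7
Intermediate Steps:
N(z) = z*(-5 + z)
G = -64/156207 (G = 1/((-3/((-1*8)))*(-5 - 3/((-1*8))) - 2439) = 1/((-3/(-8))*(-5 - 3/(-8)) - 2439) = 1/((-3*(-⅛))*(-5 - 3*(-⅛)) - 2439) = 1/(3*(-5 + 3/8)/8 - 2439) = 1/((3/8)*(-37/8) - 2439) = 1/(-111/64 - 2439) = 1/(-156207/64) = -64/156207 ≈ -0.00040971)
G² = (-64/156207)² = 4096/24400626849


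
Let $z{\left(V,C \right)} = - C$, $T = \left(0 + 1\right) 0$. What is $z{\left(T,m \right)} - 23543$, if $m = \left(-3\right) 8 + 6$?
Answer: $-23525$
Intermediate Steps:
$T = 0$ ($T = 1 \cdot 0 = 0$)
$m = -18$ ($m = -24 + 6 = -18$)
$z{\left(T,m \right)} - 23543 = \left(-1\right) \left(-18\right) - 23543 = 18 - 23543 = -23525$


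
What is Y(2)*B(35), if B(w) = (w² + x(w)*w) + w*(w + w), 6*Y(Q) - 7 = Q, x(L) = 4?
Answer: 11445/2 ≈ 5722.5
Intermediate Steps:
Y(Q) = 7/6 + Q/6
B(w) = 3*w² + 4*w (B(w) = (w² + 4*w) + w*(w + w) = (w² + 4*w) + w*(2*w) = (w² + 4*w) + 2*w² = 3*w² + 4*w)
Y(2)*B(35) = (7/6 + (⅙)*2)*(35*(4 + 3*35)) = (7/6 + ⅓)*(35*(4 + 105)) = 3*(35*109)/2 = (3/2)*3815 = 11445/2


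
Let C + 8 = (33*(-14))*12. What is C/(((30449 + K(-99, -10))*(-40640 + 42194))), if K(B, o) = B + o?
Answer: -694/5893545 ≈ -0.00011776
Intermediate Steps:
C = -5552 (C = -8 + (33*(-14))*12 = -8 - 462*12 = -8 - 5544 = -5552)
C/(((30449 + K(-99, -10))*(-40640 + 42194))) = -5552*1/((-40640 + 42194)*(30449 + (-99 - 10))) = -5552*1/(1554*(30449 - 109)) = -5552/(30340*1554) = -5552/47148360 = -5552*1/47148360 = -694/5893545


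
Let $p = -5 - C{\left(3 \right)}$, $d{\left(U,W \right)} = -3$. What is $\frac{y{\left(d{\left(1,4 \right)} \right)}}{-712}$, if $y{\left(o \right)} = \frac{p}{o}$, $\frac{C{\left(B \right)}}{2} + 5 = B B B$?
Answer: $- \frac{49}{2136} \approx -0.02294$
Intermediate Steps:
$C{\left(B \right)} = -10 + 2 B^{3}$ ($C{\left(B \right)} = -10 + 2 B B B = -10 + 2 B^{2} B = -10 + 2 B^{3}$)
$p = -49$ ($p = -5 - \left(-10 + 2 \cdot 3^{3}\right) = -5 - \left(-10 + 2 \cdot 27\right) = -5 - \left(-10 + 54\right) = -5 - 44 = -49$)
$y{\left(o \right)} = - \frac{49}{o}$
$\frac{y{\left(d{\left(1,4 \right)} \right)}}{-712} = \frac{\left(-49\right) \frac{1}{-3}}{-712} = \left(-49\right) \left(- \frac{1}{3}\right) \left(- \frac{1}{712}\right) = \frac{49}{3} \left(- \frac{1}{712}\right) = - \frac{49}{2136}$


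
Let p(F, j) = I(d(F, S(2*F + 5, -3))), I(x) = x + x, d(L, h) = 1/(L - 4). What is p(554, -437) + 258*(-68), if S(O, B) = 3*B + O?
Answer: -4824599/275 ≈ -17544.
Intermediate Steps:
S(O, B) = O + 3*B
d(L, h) = 1/(-4 + L)
I(x) = 2*x
p(F, j) = 2/(-4 + F)
p(554, -437) + 258*(-68) = 2/(-4 + 554) + 258*(-68) = 2/550 - 17544 = 2*(1/550) - 17544 = 1/275 - 17544 = -4824599/275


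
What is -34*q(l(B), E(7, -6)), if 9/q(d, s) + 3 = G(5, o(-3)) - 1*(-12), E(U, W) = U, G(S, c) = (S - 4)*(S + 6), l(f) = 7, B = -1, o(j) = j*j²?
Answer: -153/10 ≈ -15.300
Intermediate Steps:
o(j) = j³
G(S, c) = (-4 + S)*(6 + S)
q(d, s) = 9/20 (q(d, s) = 9/(-3 + ((-24 + 5² + 2*5) - 1*(-12))) = 9/(-3 + ((-24 + 25 + 10) + 12)) = 9/(-3 + (11 + 12)) = 9/(-3 + 23) = 9/20)
-34*q(l(B), E(7, -6)) = -34*9/20 = -153/10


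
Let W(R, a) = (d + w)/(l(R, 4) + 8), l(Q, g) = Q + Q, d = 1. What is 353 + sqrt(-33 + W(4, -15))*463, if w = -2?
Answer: 353 + 10649*I/4 ≈ 353.0 + 2662.3*I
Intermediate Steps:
l(Q, g) = 2*Q
W(R, a) = -1/(8 + 2*R) (W(R, a) = (1 - 2)/(2*R + 8) = -1/(8 + 2*R))
353 + sqrt(-33 + W(4, -15))*463 = 353 + sqrt(-33 - 1/(8 + 2*4))*463 = 353 + sqrt(-33 - 1/(8 + 8))*463 = 353 + sqrt(-33 - 1/16)*463 = 353 + sqrt(-529/16)*463 = 353 + (23*I/4)*463 = 353 + 10649*I/4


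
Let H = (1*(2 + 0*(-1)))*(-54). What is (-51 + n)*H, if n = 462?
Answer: -44388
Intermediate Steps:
H = -108 (H = (1*(2 + 0))*(-54) = (1*2)*(-54) = 2*(-54) = -108)
(-51 + n)*H = (-51 + 462)*(-108) = 411*(-108) = -44388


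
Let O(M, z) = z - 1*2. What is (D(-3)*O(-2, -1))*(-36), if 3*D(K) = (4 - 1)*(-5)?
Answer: -540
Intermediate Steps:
O(M, z) = -2 + z (O(M, z) = z - 2 = -2 + z)
D(K) = -5 (D(K) = ((4 - 1)*(-5))/3 = (3*(-5))/3 = (⅓)*(-15) = -5)
(D(-3)*O(-2, -1))*(-36) = -5*(-2 - 1)*(-36) = -5*(-3)*(-36) = 15*(-36) = -540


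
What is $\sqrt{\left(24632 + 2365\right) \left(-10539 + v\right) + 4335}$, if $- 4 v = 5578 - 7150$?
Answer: $i \sqrt{273907227} \approx 16550.0 i$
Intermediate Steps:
$v = 393$ ($v = - \frac{5578 - 7150}{4} = \left(- \frac{1}{4}\right) \left(-1572\right) = 393$)
$\sqrt{\left(24632 + 2365\right) \left(-10539 + v\right) + 4335} = \sqrt{\left(24632 + 2365\right) \left(-10539 + 393\right) + 4335} = \sqrt{26997 \left(-10146\right) + 4335} = \sqrt{-273911562 + 4335} = \sqrt{-273907227} = i \sqrt{273907227}$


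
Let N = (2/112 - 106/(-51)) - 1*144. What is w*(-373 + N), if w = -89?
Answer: 130880285/2856 ≈ 45826.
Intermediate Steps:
N = -405277/2856 (N = (2*(1/112) - 106*(-1/51)) - 144 = (1/56 + 106/51) - 144 = 5987/2856 - 144 = -405277/2856 ≈ -141.90)
w*(-373 + N) = -89*(-373 - 405277/2856) = -89*(-1470565/2856) = 130880285/2856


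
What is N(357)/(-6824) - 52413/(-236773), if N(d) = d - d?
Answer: 52413/236773 ≈ 0.22136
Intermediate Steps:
N(d) = 0
N(357)/(-6824) - 52413/(-236773) = 0/(-6824) - 52413/(-236773) = 0*(-1/6824) - 52413*(-1/236773) = 0 + 52413/236773 = 52413/236773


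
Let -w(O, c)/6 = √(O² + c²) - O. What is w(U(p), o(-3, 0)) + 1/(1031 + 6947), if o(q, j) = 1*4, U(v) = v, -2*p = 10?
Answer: -239339/7978 - 6*√41 ≈ -68.419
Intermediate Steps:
p = -5 (p = -½*10 = -5)
o(q, j) = 4
w(O, c) = -6*√(O² + c²) + 6*O (w(O, c) = -6*(√(O² + c²) - O) = -6*√(O² + c²) + 6*O)
w(U(p), o(-3, 0)) + 1/(1031 + 6947) = (-6*√((-5)² + 4²) + 6*(-5)) + 1/(1031 + 6947) = (-6*√(25 + 16) - 30) + 1/7978 = (-6*√41 - 30) + 1/7978 = (-30 - 6*√41) + 1/7978 = -239339/7978 - 6*√41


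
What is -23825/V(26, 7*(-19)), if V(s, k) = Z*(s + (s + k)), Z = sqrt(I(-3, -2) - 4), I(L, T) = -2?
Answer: -23825*I*sqrt(6)/486 ≈ -120.08*I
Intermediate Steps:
Z = I*sqrt(6) (Z = sqrt(-2 - 4) = sqrt(-6) = I*sqrt(6) ≈ 2.4495*I)
V(s, k) = I*sqrt(6)*(k + 2*s) (V(s, k) = (I*sqrt(6))*(s + (s + k)) = (I*sqrt(6))*(s + (k + s)) = (I*sqrt(6))*(k + 2*s) = I*sqrt(6)*(k + 2*s))
-23825/V(26, 7*(-19)) = -23825*(-I*sqrt(6)/(6*(7*(-19) + 2*26))) = -23825*(-I*sqrt(6)/(6*(-133 + 52))) = -23825*I*sqrt(6)/486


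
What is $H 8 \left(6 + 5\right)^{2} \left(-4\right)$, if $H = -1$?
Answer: $3872$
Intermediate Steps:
$H 8 \left(6 + 5\right)^{2} \left(-4\right) = \left(-1\right) 8 \left(6 + 5\right)^{2} \left(-4\right) = - 8 \cdot 11^{2} \left(-4\right) = \left(-8\right) 121 \left(-4\right) = \left(-968\right) \left(-4\right) = 3872$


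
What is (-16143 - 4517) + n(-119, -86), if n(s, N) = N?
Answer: -20746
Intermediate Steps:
(-16143 - 4517) + n(-119, -86) = (-16143 - 4517) - 86 = -20660 - 86 = -20746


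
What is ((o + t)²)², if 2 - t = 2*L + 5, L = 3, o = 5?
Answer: 256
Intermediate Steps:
t = -9 (t = 2 - (2*3 + 5) = 2 - (6 + 5) = 2 - 1*11 = 2 - 11 = -9)
((o + t)²)² = ((5 - 9)²)² = ((-4)²)² = 16² = 256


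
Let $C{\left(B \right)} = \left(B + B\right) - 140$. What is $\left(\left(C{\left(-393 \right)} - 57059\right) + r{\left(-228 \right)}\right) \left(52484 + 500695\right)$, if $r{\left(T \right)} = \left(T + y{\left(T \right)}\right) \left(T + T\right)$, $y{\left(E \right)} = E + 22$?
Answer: $77400252501$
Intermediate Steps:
$y{\left(E \right)} = 22 + E$
$C{\left(B \right)} = -140 + 2 B$ ($C{\left(B \right)} = 2 B - 140 = -140 + 2 B$)
$r{\left(T \right)} = 2 T \left(22 + 2 T\right)$ ($r{\left(T \right)} = \left(T + \left(22 + T\right)\right) \left(T + T\right) = \left(22 + 2 T\right) 2 T = 2 T \left(22 + 2 T\right)$)
$\left(\left(C{\left(-393 \right)} - 57059\right) + r{\left(-228 \right)}\right) \left(52484 + 500695\right) = \left(\left(\left(-140 + 2 \left(-393\right)\right) - 57059\right) + 4 \left(-228\right) \left(11 - 228\right)\right) \left(52484 + 500695\right) = \left(\left(\left(-140 - 786\right) - 57059\right) + 4 \left(-228\right) \left(-217\right)\right) 553179 = \left(\left(-926 - 57059\right) + 197904\right) 553179 = \left(-57985 + 197904\right) 553179 = 139919 \cdot 553179 = 77400252501$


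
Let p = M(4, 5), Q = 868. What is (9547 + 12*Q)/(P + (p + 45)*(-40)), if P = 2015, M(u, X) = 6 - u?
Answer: 19963/135 ≈ 147.87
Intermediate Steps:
p = 2 (p = 6 - 1*4 = 6 - 4 = 2)
(9547 + 12*Q)/(P + (p + 45)*(-40)) = (9547 + 12*868)/(2015 + (2 + 45)*(-40)) = (9547 + 10416)/(2015 + 47*(-40)) = 19963/(2015 - 1880) = 19963/135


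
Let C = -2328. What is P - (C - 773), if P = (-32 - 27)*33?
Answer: 1154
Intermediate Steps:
P = -1947 (P = -59*33 = -1947)
P - (C - 773) = -1947 - (-2328 - 773) = -1947 - 1*(-3101) = -1947 + 3101 = 1154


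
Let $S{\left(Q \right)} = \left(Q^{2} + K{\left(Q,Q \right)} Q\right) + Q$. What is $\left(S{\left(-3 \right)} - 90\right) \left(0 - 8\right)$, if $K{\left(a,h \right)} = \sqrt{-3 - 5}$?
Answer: $672 + 48 i \sqrt{2} \approx 672.0 + 67.882 i$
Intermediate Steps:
$K{\left(a,h \right)} = 2 i \sqrt{2}$ ($K{\left(a,h \right)} = \sqrt{-8} = 2 i \sqrt{2}$)
$S{\left(Q \right)} = Q + Q^{2} + 2 i Q \sqrt{2}$ ($S{\left(Q \right)} = \left(Q^{2} + 2 i \sqrt{2} Q\right) + Q = \left(Q^{2} + 2 i Q \sqrt{2}\right) + Q = Q + Q^{2} + 2 i Q \sqrt{2}$)
$\left(S{\left(-3 \right)} - 90\right) \left(0 - 8\right) = \left(- 3 \left(1 - 3 + 2 i \sqrt{2}\right) - 90\right) \left(0 - 8\right) = \left(- 3 \left(-2 + 2 i \sqrt{2}\right) - 90\right) \left(0 - 8\right) = \left(\left(6 - 6 i \sqrt{2}\right) - 90\right) \left(-8\right) = \left(-84 - 6 i \sqrt{2}\right) \left(-8\right) = 672 + 48 i \sqrt{2}$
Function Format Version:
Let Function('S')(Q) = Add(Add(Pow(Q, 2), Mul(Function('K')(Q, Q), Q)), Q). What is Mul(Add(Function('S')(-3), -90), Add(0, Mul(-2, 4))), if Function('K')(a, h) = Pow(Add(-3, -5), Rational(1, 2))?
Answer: Add(672, Mul(48, I, Pow(2, Rational(1, 2)))) ≈ Add(672.00, Mul(67.882, I))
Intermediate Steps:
Function('K')(a, h) = Mul(2, I, Pow(2, Rational(1, 2))) (Function('K')(a, h) = Pow(-8, Rational(1, 2)) = Mul(2, I, Pow(2, Rational(1, 2))))
Function('S')(Q) = Add(Q, Pow(Q, 2), Mul(2, I, Q, Pow(2, Rational(1, 2)))) (Function('S')(Q) = Add(Add(Pow(Q, 2), Mul(Mul(2, I, Pow(2, Rational(1, 2))), Q)), Q) = Add(Add(Pow(Q, 2), Mul(2, I, Q, Pow(2, Rational(1, 2)))), Q) = Add(Q, Pow(Q, 2), Mul(2, I, Q, Pow(2, Rational(1, 2)))))
Mul(Add(Function('S')(-3), -90), Add(0, Mul(-2, 4))) = Mul(Add(Mul(-3, Add(1, -3, Mul(2, I, Pow(2, Rational(1, 2))))), -90), Add(0, Mul(-2, 4))) = Mul(Add(Mul(-3, Add(-2, Mul(2, I, Pow(2, Rational(1, 2))))), -90), Add(0, -8)) = Mul(Add(Add(6, Mul(-6, I, Pow(2, Rational(1, 2)))), -90), -8) = Mul(Add(-84, Mul(-6, I, Pow(2, Rational(1, 2)))), -8) = Add(672, Mul(48, I, Pow(2, Rational(1, 2))))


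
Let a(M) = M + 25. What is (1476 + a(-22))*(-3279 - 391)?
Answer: -5427930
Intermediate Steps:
a(M) = 25 + M
(1476 + a(-22))*(-3279 - 391) = (1476 + (25 - 22))*(-3279 - 391) = (1476 + 3)*(-3670) = 1479*(-3670) = -5427930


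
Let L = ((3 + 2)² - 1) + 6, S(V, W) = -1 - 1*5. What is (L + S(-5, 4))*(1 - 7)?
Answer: -144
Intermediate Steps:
S(V, W) = -6 (S(V, W) = -1 - 5 = -6)
L = 30 (L = (5² - 1) + 6 = (25 - 1) + 6 = 24 + 6 = 30)
(L + S(-5, 4))*(1 - 7) = (30 - 6)*(1 - 7) = 24*(-6) = -144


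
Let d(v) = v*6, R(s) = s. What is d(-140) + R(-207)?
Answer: -1047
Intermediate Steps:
d(v) = 6*v
d(-140) + R(-207) = 6*(-140) - 207 = -840 - 207 = -1047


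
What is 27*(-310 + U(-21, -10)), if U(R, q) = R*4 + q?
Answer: -10908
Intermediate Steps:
U(R, q) = q + 4*R (U(R, q) = 4*R + q = q + 4*R)
27*(-310 + U(-21, -10)) = 27*(-310 + (-10 + 4*(-21))) = 27*(-310 + (-10 - 84)) = 27*(-310 - 94) = 27*(-404) = -10908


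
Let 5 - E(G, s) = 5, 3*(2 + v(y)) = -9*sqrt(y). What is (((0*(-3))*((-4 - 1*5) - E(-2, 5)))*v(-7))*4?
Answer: 0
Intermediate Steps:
v(y) = -2 - 3*sqrt(y) (v(y) = -2 + (-9*sqrt(y))/3 = -2 - 3*sqrt(y))
E(G, s) = 0 (E(G, s) = 5 - 1*5 = 5 - 5 = 0)
(((0*(-3))*((-4 - 1*5) - E(-2, 5)))*v(-7))*4 = (((0*(-3))*((-4 - 1*5) - 1*0))*(-2 - 3*I*sqrt(7)))*4 = ((0*((-4 - 5) + 0))*(-2 - 3*I*sqrt(7)))*4 = ((0*(-9 + 0))*(-2 - 3*I*sqrt(7)))*4 = ((0*(-9))*(-2 - 3*I*sqrt(7)))*4 = (0*(-2 - 3*I*sqrt(7)))*4 = 0*4 = 0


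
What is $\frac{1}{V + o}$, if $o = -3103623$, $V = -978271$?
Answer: $- \frac{1}{4081894} \approx -2.4498 \cdot 10^{-7}$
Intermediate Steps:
$\frac{1}{V + o} = \frac{1}{-978271 - 3103623} = \frac{1}{-4081894} = - \frac{1}{4081894}$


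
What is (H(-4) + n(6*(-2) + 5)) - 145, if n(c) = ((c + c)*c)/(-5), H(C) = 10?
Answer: -773/5 ≈ -154.60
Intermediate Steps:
n(c) = -2*c²/5 (n(c) = ((2*c)*c)*(-⅕) = (2*c²)*(-⅕) = -2*c²/5)
(H(-4) + n(6*(-2) + 5)) - 145 = (10 - 2*(6*(-2) + 5)²/5) - 145 = (10 - 2*(-12 + 5)²/5) - 145 = (10 - ⅖*(-7)²) - 145 = (10 - ⅖*49) - 145 = (10 - 98/5) - 145 = -48/5 - 145 = -773/5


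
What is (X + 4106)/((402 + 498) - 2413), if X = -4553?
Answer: 447/1513 ≈ 0.29544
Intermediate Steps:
(X + 4106)/((402 + 498) - 2413) = (-4553 + 4106)/((402 + 498) - 2413) = -447/(900 - 2413) = -447/(-1513) = -447*(-1/1513) = 447/1513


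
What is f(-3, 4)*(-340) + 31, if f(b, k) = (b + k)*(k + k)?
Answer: -2689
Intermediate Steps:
f(b, k) = 2*k*(b + k) (f(b, k) = (b + k)*(2*k) = 2*k*(b + k))
f(-3, 4)*(-340) + 31 = (2*4*(-3 + 4))*(-340) + 31 = (2*4*1)*(-340) + 31 = 8*(-340) + 31 = -2720 + 31 = -2689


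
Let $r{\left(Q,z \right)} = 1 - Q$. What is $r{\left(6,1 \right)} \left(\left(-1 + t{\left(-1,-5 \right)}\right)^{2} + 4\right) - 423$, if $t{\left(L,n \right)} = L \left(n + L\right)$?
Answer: $-568$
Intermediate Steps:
$t{\left(L,n \right)} = L \left(L + n\right)$
$r{\left(6,1 \right)} \left(\left(-1 + t{\left(-1,-5 \right)}\right)^{2} + 4\right) - 423 = \left(1 - 6\right) \left(\left(-1 - \left(-1 - 5\right)\right)^{2} + 4\right) - 423 = \left(1 - 6\right) \left(\left(-1 - -6\right)^{2} + 4\right) - 423 = - 5 \left(\left(-1 + 6\right)^{2} + 4\right) - 423 = - 5 \left(5^{2} + 4\right) - 423 = - 5 \left(25 + 4\right) - 423 = \left(-5\right) 29 - 423 = -145 - 423 = -568$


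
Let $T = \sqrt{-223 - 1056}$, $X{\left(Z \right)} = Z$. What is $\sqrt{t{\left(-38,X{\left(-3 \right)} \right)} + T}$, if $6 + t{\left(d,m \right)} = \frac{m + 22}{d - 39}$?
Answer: $\frac{\sqrt{-37037 + 5929 i \sqrt{1279}}}{77} \approx 3.8767 + 4.6126 i$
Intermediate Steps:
$t{\left(d,m \right)} = -6 + \frac{22 + m}{-39 + d}$ ($t{\left(d,m \right)} = -6 + \frac{m + 22}{d - 39} = -6 + \frac{22 + m}{-39 + d}$)
$T = i \sqrt{1279}$ ($T = \sqrt{-1279} = i \sqrt{1279} \approx 35.763 i$)
$\sqrt{t{\left(-38,X{\left(-3 \right)} \right)} + T} = \sqrt{\frac{256 - 3 - -228}{-39 - 38} + i \sqrt{1279}} = \sqrt{\frac{256 - 3 + 228}{-77} + i \sqrt{1279}} = \sqrt{\left(- \frac{1}{77}\right) 481 + i \sqrt{1279}} = \sqrt{- \frac{481}{77} + i \sqrt{1279}}$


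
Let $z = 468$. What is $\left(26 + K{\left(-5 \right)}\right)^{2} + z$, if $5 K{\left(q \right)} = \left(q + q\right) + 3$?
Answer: $\frac{26829}{25} \approx 1073.2$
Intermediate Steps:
$K{\left(q \right)} = \frac{3}{5} + \frac{2 q}{5}$ ($K{\left(q \right)} = \frac{\left(q + q\right) + 3}{5} = \frac{2 q + 3}{5} = \frac{3 + 2 q}{5} = \frac{3}{5} + \frac{2 q}{5}$)
$\left(26 + K{\left(-5 \right)}\right)^{2} + z = \left(26 + \left(\frac{3}{5} + \frac{2}{5} \left(-5\right)\right)\right)^{2} + 468 = \left(26 + \left(\frac{3}{5} - 2\right)\right)^{2} + 468 = \left(26 - \frac{7}{5}\right)^{2} + 468 = \left(\frac{123}{5}\right)^{2} + 468 = \frac{15129}{25} + 468 = \frac{26829}{25}$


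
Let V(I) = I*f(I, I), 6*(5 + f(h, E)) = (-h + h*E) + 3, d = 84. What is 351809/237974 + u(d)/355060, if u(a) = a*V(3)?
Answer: 15587926309/10561881055 ≈ 1.4759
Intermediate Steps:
f(h, E) = -9/2 - h/6 + E*h/6 (f(h, E) = -5 + ((-h + h*E) + 3)/6 = -5 + ((-h + E*h) + 3)/6 = -5 + (3 - h + E*h)/6 = -5 + (½ - h/6 + E*h/6) = -9/2 - h/6 + E*h/6)
V(I) = I*(-9/2 - I/6 + I²/6) (V(I) = I*(-9/2 - I/6 + I*I/6) = I*(-9/2 - I/6 + I²/6))
u(a) = -21*a/2 (u(a) = a*((⅙)*3*(-27 + 3² - 1*3)) = a*((⅙)*3*(-27 + 9 - 3)) = a*((⅙)*3*(-21)) = a*(-21/2) = -21*a/2)
351809/237974 + u(d)/355060 = 351809/237974 - 21/2*84/355060 = 351809*(1/237974) - 882*1/355060 = 351809/237974 - 441/177530 = 15587926309/10561881055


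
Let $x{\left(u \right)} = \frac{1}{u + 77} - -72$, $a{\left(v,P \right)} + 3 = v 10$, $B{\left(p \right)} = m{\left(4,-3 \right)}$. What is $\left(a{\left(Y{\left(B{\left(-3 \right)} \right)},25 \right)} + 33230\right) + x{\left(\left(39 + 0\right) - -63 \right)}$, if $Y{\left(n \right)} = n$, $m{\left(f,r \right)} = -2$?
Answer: $\frac{5956942}{179} \approx 33279.0$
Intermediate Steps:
$B{\left(p \right)} = -2$
$a{\left(v,P \right)} = -3 + 10 v$ ($a{\left(v,P \right)} = -3 + v 10 = -3 + 10 v$)
$x{\left(u \right)} = 72 + \frac{1}{77 + u}$ ($x{\left(u \right)} = \frac{1}{77 + u} + 72 = 72 + \frac{1}{77 + u}$)
$\left(a{\left(Y{\left(B{\left(-3 \right)} \right)},25 \right)} + 33230\right) + x{\left(\left(39 + 0\right) - -63 \right)} = \left(\left(-3 + 10 \left(-2\right)\right) + 33230\right) + \frac{5545 + 72 \left(\left(39 + 0\right) - -63\right)}{77 + \left(\left(39 + 0\right) - -63\right)} = \left(\left(-3 - 20\right) + 33230\right) + \frac{5545 + 72 \left(39 + 63\right)}{77 + \left(39 + 63\right)} = \left(-23 + 33230\right) + \frac{5545 + 72 \cdot 102}{77 + 102} = 33207 + \frac{5545 + 7344}{179} = 33207 + \frac{1}{179} \cdot 12889 = 33207 + \frac{12889}{179} = \frac{5956942}{179}$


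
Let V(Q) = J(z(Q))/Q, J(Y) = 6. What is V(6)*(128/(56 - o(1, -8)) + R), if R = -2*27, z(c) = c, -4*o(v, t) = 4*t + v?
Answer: -9910/193 ≈ -51.347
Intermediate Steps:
o(v, t) = -t - v/4 (o(v, t) = -(4*t + v)/4 = -(v + 4*t)/4 = -t - v/4)
V(Q) = 6/Q
R = -54
V(6)*(128/(56 - o(1, -8)) + R) = (6/6)*(128/(56 - (-1*(-8) - 1/4*1)) - 54) = (6*(1/6))*(128/(56 - (8 - 1/4)) - 54) = 1*(128/(56 - 1*31/4) - 54) = 1*(128/(56 - 31/4) - 54) = 1*(128/(193/4) - 54) = 1*(128*(4/193) - 54) = 1*(512/193 - 54) = 1*(-9910/193) = -9910/193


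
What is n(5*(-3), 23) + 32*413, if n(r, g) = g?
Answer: 13239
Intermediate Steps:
n(5*(-3), 23) + 32*413 = 23 + 32*413 = 23 + 13216 = 13239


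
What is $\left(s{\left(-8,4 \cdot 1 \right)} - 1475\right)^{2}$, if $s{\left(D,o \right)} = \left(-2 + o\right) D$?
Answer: $2223081$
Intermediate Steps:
$s{\left(D,o \right)} = D \left(-2 + o\right)$
$\left(s{\left(-8,4 \cdot 1 \right)} - 1475\right)^{2} = \left(- 8 \left(-2 + 4 \cdot 1\right) - 1475\right)^{2} = \left(- 8 \left(-2 + 4\right) - 1475\right)^{2} = \left(\left(-8\right) 2 - 1475\right)^{2} = \left(-16 - 1475\right)^{2} = \left(-1491\right)^{2} = 2223081$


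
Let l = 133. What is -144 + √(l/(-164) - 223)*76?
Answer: -144 + 38*I*√1504905/41 ≈ -144.0 + 1137.0*I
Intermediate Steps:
-144 + √(l/(-164) - 223)*76 = -144 + √(133/(-164) - 223)*76 = -144 + √(133*(-1/164) - 223)*76 = -144 + √(-133/164 - 223)*76 = -144 + √(-36705/164)*76 = -144 + (I*√1504905/82)*76 = -144 + 38*I*√1504905/41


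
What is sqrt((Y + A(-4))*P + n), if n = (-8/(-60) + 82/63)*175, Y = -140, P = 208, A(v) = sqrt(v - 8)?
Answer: 2*sqrt(-64955 + 936*I*sqrt(3))/3 ≈ 2.1202 + 169.92*I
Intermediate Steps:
A(v) = sqrt(-8 + v)
n = 2260/9 (n = (-8*(-1/60) + 82*(1/63))*175 = (2/15 + 82/63)*175 = (452/315)*175 = 2260/9 ≈ 251.11)
sqrt((Y + A(-4))*P + n) = sqrt((-140 + sqrt(-8 - 4))*208 + 2260/9) = sqrt((-140 + sqrt(-12))*208 + 2260/9) = sqrt((-140 + 2*I*sqrt(3))*208 + 2260/9) = sqrt((-29120 + 416*I*sqrt(3)) + 2260/9) = sqrt(-259820/9 + 416*I*sqrt(3))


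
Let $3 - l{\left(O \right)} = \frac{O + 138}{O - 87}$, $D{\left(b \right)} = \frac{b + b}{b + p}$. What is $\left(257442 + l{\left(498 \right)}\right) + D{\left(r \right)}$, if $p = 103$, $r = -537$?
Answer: $\frac{7653609970}{29729} \approx 2.5745 \cdot 10^{5}$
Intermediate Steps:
$D{\left(b \right)} = \frac{2 b}{103 + b}$ ($D{\left(b \right)} = \frac{b + b}{b + 103} = \frac{2 b}{103 + b}$)
$l{\left(O \right)} = 3 - \frac{138 + O}{-87 + O}$ ($l{\left(O \right)} = 3 - \frac{O + 138}{O - 87} = 3 - \frac{138 + O}{-87 + O}$)
$\left(257442 + l{\left(498 \right)}\right) + D{\left(r \right)} = \left(257442 + \frac{-399 + 2 \cdot 498}{-87 + 498}\right) + 2 \left(-537\right) \frac{1}{103 - 537} = \left(257442 + \frac{-399 + 996}{411}\right) + 2 \left(-537\right) \frac{1}{-434} = \left(257442 + \frac{1}{411} \cdot 597\right) + 2 \left(-537\right) \left(- \frac{1}{434}\right) = \left(257442 + \frac{199}{137}\right) + \frac{537}{217} = \frac{35269753}{137} + \frac{537}{217} = \frac{7653609970}{29729}$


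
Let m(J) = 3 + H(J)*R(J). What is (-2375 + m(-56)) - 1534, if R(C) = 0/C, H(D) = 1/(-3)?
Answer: -3906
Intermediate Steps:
H(D) = -⅓
R(C) = 0
m(J) = 3 (m(J) = 3 - ⅓*0 = 3 + 0 = 3)
(-2375 + m(-56)) - 1534 = (-2375 + 3) - 1534 = -2372 - 1534 = -3906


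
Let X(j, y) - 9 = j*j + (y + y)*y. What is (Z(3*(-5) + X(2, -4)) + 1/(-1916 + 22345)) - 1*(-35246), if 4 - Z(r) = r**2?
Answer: 701736151/20429 ≈ 34350.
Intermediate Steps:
X(j, y) = 9 + j**2 + 2*y**2 (X(j, y) = 9 + (j*j + (y + y)*y) = 9 + (j**2 + (2*y)*y) = 9 + (j**2 + 2*y**2) = 9 + j**2 + 2*y**2)
Z(r) = 4 - r**2
(Z(3*(-5) + X(2, -4)) + 1/(-1916 + 22345)) - 1*(-35246) = ((4 - (3*(-5) + (9 + 2**2 + 2*(-4)**2))**2) + 1/(-1916 + 22345)) - 1*(-35246) = ((4 - (-15 + (9 + 4 + 2*16))**2) + 1/20429) + 35246 = ((4 - (-15 + (9 + 4 + 32))**2) + 1/20429) + 35246 = ((4 - (-15 + 45)**2) + 1/20429) + 35246 = ((4 - 1*30**2) + 1/20429) + 35246 = ((4 - 1*900) + 1/20429) + 35246 = ((4 - 900) + 1/20429) + 35246 = (-896 + 1/20429) + 35246 = -18304383/20429 + 35246 = 701736151/20429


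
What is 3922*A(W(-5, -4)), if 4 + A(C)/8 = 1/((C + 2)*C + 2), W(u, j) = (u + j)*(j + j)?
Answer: -334452472/2665 ≈ -1.2550e+5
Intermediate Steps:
W(u, j) = 2*j*(j + u) (W(u, j) = (j + u)*(2*j) = 2*j*(j + u))
A(C) = -32 + 8/(2 + C*(2 + C)) (A(C) = -32 + 8/((C + 2)*C + 2) = -32 + 8/((2 + C)*C + 2) = -32 + 8/(C*(2 + C) + 2) = -32 + 8/(2 + C*(2 + C)))
3922*A(W(-5, -4)) = 3922*(8*(-7 - 16*(-4)*(-4 - 5) - 4*64*(-4 - 5)²)/(2 + (2*(-4)*(-4 - 5))² + 2*(2*(-4)*(-4 - 5)))) = 3922*(8*(-7 - 16*(-4)*(-9) - 4*(2*(-4)*(-9))²)/(2 + (2*(-4)*(-9))² + 2*(2*(-4)*(-9)))) = 3922*(8*(-7 - 8*72 - 4*72²)/(2 + 72² + 2*72)) = 3922*(8*(-7 - 576 - 4*5184)/(2 + 5184 + 144)) = 3922*(8*(-7 - 576 - 20736)/5330) = 3922*(8*(1/5330)*(-21319)) = 3922*(-85276/2665) = -334452472/2665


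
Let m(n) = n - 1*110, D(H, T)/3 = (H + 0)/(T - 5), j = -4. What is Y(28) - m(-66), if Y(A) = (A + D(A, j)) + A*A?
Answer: 2936/3 ≈ 978.67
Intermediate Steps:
D(H, T) = 3*H/(-5 + T) (D(H, T) = 3*((H + 0)/(T - 5)) = 3*(H/(-5 + T)) = 3*H/(-5 + T))
m(n) = -110 + n (m(n) = n - 110 = -110 + n)
Y(A) = A² + 2*A/3 (Y(A) = (A + 3*A/(-5 - 4)) + A*A = (A + 3*A/(-9)) + A² = (A + 3*A*(-⅑)) + A² = (A - A/3) + A² = 2*A/3 + A² = A² + 2*A/3)
Y(28) - m(-66) = (⅓)*28*(2 + 3*28) - (-110 - 66) = (⅓)*28*(2 + 84) - 1*(-176) = (⅓)*28*86 + 176 = 2408/3 + 176 = 2936/3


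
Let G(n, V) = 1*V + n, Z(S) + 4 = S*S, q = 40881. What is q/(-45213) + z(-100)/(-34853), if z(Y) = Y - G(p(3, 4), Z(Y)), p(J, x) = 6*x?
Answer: -46060473/75038509 ≈ -0.61382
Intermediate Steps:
Z(S) = -4 + S² (Z(S) = -4 + S*S = -4 + S²)
G(n, V) = V + n
z(Y) = -20 + Y - Y² (z(Y) = Y - ((-4 + Y²) + 6*4) = Y - ((-4 + Y²) + 24) = Y - (20 + Y²) = Y + (-20 - Y²) = -20 + Y - Y²)
q/(-45213) + z(-100)/(-34853) = 40881/(-45213) + (-20 - 100 - 1*(-100)²)/(-34853) = 40881*(-1/45213) + (-20 - 100 - 1*10000)*(-1/34853) = -13627/15071 + (-20 - 100 - 10000)*(-1/34853) = -13627/15071 - 10120*(-1/34853) = -13627/15071 + 10120/34853 = -46060473/75038509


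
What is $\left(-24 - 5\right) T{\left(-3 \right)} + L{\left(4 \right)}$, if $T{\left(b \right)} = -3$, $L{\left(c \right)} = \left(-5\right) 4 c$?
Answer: $7$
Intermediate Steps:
$L{\left(c \right)} = - 20 c$
$\left(-24 - 5\right) T{\left(-3 \right)} + L{\left(4 \right)} = \left(-24 - 5\right) \left(-3\right) - 80 = \left(-29\right) \left(-3\right) - 80 = 87 - 80 = 7$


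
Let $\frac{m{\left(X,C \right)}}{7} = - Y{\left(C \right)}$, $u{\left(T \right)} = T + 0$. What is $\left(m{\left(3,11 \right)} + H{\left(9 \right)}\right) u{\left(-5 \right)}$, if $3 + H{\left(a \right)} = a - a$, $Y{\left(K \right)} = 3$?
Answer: $120$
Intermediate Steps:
$H{\left(a \right)} = -3$ ($H{\left(a \right)} = -3 + \left(a - a\right) = -3 + 0 = -3$)
$u{\left(T \right)} = T$
$m{\left(X,C \right)} = -21$ ($m{\left(X,C \right)} = 7 \left(\left(-1\right) 3\right) = 7 \left(-3\right) = -21$)
$\left(m{\left(3,11 \right)} + H{\left(9 \right)}\right) u{\left(-5 \right)} = \left(-21 - 3\right) \left(-5\right) = \left(-24\right) \left(-5\right) = 120$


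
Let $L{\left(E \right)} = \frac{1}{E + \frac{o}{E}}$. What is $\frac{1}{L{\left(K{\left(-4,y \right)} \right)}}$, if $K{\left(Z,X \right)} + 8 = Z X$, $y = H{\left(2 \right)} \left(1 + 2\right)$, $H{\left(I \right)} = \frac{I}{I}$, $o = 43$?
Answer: $- \frac{443}{20} \approx -22.15$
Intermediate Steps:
$H{\left(I \right)} = 1$
$y = 3$ ($y = 1 \left(1 + 2\right) = 1 \cdot 3 = 3$)
$K{\left(Z,X \right)} = -8 + X Z$ ($K{\left(Z,X \right)} = -8 + Z X = -8 + X Z$)
$L{\left(E \right)} = \frac{1}{E + \frac{43}{E}}$
$\frac{1}{L{\left(K{\left(-4,y \right)} \right)}} = \frac{1}{\left(-8 + 3 \left(-4\right)\right) \frac{1}{43 + \left(-8 + 3 \left(-4\right)\right)^{2}}} = \frac{1}{\left(-8 - 12\right) \frac{1}{43 + \left(-8 - 12\right)^{2}}} = \frac{1}{\left(-20\right) \frac{1}{43 + \left(-20\right)^{2}}} = \frac{1}{\left(-20\right) \frac{1}{43 + 400}} = \frac{1}{\left(-20\right) \frac{1}{443}} = \frac{1}{- \frac{20}{443}} = - \frac{443}{20}$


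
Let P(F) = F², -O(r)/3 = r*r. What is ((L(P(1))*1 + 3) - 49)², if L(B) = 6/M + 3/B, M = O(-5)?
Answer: 1159929/625 ≈ 1855.9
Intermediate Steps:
O(r) = -3*r² (O(r) = -3*r*r = -3*r²)
M = -75 (M = -3*(-5)² = -3*25 = -75)
L(B) = -2/25 + 3/B (L(B) = 6/(-75) + 3/B = 6*(-1/75) + 3/B = -2/25 + 3/B)
((L(P(1))*1 + 3) - 49)² = (((-2/25 + 3/(1²))*1 + 3) - 49)² = (((-2/25 + 3/1)*1 + 3) - 49)² = (((-2/25 + 3*1)*1 + 3) - 49)² = (((-2/25 + 3)*1 + 3) - 49)² = (((73/25)*1 + 3) - 49)² = ((73/25 + 3) - 49)² = (148/25 - 49)² = (-1077/25)² = 1159929/625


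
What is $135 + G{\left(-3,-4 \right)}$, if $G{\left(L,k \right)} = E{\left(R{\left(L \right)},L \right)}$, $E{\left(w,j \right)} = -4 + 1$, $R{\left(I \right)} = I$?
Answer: $132$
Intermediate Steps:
$E{\left(w,j \right)} = -3$
$G{\left(L,k \right)} = -3$
$135 + G{\left(-3,-4 \right)} = 135 - 3 = 132$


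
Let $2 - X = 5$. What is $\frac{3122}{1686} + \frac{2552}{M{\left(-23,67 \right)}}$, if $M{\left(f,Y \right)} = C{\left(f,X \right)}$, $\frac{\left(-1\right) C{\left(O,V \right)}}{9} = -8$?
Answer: $\frac{94322}{2529} \approx 37.296$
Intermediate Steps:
$X = -3$ ($X = 2 - 5 = -3$)
$C{\left(O,V \right)} = 72$ ($C{\left(O,V \right)} = \left(-9\right) \left(-8\right) = 72$)
$M{\left(f,Y \right)} = 72$
$\frac{3122}{1686} + \frac{2552}{M{\left(-23,67 \right)}} = \frac{3122}{1686} + \frac{2552}{72} = 3122 \cdot \frac{1}{1686} + 2552 \cdot \frac{1}{72} = \frac{1561}{843} + \frac{319}{9} = \frac{94322}{2529}$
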